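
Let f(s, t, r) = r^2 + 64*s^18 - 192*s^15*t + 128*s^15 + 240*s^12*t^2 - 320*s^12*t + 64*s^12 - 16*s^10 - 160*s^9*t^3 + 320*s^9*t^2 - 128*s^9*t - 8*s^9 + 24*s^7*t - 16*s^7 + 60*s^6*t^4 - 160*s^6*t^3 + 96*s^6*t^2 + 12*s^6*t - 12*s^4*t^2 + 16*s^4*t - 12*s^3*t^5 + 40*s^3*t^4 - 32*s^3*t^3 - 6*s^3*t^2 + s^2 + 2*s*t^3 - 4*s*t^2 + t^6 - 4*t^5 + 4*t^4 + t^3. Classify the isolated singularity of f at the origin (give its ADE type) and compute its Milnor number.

Type A2, Milnor number mu = 2.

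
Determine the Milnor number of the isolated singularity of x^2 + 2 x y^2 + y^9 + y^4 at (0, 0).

8

The Hessian of f at 0 is [[2, 0], [0, 0]] with rank 1, so corank 1. A Groebner basis of the Jacobian ideal J(f) in C{x,y} is {x^4, x + y^2}; counting standard monomials gives mu = 8. Corank 1: A-series; mu = 8 gives A_8.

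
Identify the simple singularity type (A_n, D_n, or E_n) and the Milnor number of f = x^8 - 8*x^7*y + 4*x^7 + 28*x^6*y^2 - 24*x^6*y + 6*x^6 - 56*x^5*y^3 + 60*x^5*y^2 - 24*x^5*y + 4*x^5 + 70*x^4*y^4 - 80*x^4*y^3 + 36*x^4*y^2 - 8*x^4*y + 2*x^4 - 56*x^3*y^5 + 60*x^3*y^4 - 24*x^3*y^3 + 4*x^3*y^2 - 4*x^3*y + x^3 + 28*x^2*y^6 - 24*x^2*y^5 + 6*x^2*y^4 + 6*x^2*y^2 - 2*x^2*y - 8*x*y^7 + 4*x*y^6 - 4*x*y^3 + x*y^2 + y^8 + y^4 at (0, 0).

Type D_5, Milnor number mu = 5.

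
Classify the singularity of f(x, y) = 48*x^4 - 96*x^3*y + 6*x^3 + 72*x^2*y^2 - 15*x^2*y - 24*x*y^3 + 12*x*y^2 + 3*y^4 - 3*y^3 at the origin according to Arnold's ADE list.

The Hessian of f at 0 has rank 0. Corank 2; j^3 = 3*(x - y)^2*(2*x - y) has shape L^2 M (L != M), so D-series; mu = 5 gives D_5.

D_{5}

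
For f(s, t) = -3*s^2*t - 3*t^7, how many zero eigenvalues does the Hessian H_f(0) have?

Hessian at 0 has rank 0.

2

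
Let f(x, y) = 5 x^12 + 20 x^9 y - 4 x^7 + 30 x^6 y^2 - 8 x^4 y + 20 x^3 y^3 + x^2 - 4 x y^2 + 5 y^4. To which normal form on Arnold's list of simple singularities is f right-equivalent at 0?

A_{3}

The Hessian of f at 0 is [[2, 0], [0, 0]] with rank 1, so corank 1. A Groebner basis of the Jacobian ideal J(f) in C{x,y} is {x^2, x*y, -x/2 + y^2}; counting standard monomials gives mu = 3. Corank 1: A-series; mu = 3 gives A_3.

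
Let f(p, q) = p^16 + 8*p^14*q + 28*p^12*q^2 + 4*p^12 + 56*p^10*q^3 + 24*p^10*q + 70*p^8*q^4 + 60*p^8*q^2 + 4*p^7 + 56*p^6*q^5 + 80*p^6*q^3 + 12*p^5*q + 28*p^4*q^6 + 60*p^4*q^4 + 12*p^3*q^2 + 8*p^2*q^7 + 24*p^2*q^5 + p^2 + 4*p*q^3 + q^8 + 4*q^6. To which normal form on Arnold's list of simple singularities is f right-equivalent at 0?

The Hessian of f at 0 is [[2, 0], [0, 0]] with rank 1, so corank 1. A Groebner basis of the Jacobian ideal J(f) in C{p,q} is {p^3, p^2*q, p/2 + q^3}; counting standard monomials gives mu = 7. Corank 1: A-series; mu = 7 gives A_7.

A7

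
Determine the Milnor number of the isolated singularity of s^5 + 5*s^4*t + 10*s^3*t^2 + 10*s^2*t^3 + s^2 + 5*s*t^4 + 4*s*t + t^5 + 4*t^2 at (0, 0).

4

The Hessian of f at 0 is [[2, 4], [4, 8]] with rank 1, so corank 1. A Groebner basis of the Jacobian ideal J(f) in C{s,t} is {t^4, s + 2*t}; counting standard monomials gives mu = 4. Corank 1: A-series; mu = 4 gives A_4.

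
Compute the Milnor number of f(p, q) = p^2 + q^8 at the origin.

The Hessian of f at 0 has rank 1. Corank 1: A-series; mu = 7 gives A_7.

7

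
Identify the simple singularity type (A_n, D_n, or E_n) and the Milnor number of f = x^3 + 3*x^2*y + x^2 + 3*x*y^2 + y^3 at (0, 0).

Type A_2, Milnor number mu = 2.

The Hessian of f at 0 has rank 1. Corank 1: A-series; mu = 2 gives A_2.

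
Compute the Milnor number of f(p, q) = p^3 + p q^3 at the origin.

The Hessian of f at 0 has rank 0. Corank 2; j^3 = p^3 is a perfect cube, so E-series; the 4-jet and mu = 7 give E_7.

7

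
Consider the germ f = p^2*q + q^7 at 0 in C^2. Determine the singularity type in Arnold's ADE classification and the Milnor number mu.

Type D_8, Milnor number mu = 8.

The Hessian of f at 0 has rank 0. Corank 2; j^3 = p^2*q has shape L^2 M (L != M), so D-series; mu = 8 gives D_8.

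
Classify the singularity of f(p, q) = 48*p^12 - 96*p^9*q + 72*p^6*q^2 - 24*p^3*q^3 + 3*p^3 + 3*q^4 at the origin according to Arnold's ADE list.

E_6

The Hessian of f at 0 has rank 0. Corank 2; j^3 = 3*p^3 is a perfect cube, so E-series; the 4-jet and mu = 6 give E_6.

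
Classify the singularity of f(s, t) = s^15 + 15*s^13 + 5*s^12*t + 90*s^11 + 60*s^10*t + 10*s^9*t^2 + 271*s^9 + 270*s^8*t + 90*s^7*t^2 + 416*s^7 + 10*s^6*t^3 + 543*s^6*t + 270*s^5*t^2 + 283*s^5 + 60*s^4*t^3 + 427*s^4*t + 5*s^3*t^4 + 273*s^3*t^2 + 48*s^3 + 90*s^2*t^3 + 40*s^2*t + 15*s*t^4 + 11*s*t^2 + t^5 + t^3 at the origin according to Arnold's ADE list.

The Hessian of f at 0 has rank 0. Corank 2; j^3 = (3*s + t)*(4*s + t)^2 has shape L^2 M (L != M), so D-series; mu = 6 gives D_6.

D6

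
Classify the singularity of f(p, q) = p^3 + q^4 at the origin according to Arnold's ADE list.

E_{6}

The Hessian of f at 0 has rank 0. Corank 2; j^3 = p^3 is a perfect cube, so E-series; the 4-jet and mu = 6 give E_6.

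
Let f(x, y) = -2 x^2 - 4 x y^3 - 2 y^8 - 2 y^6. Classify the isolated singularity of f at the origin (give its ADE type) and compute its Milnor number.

Type A7, Milnor number mu = 7.

The Hessian of f at 0 has rank 1. Corank 1: A-series; mu = 7 gives A_7.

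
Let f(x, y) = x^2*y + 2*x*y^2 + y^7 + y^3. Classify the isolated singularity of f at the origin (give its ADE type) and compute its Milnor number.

The Hessian of f at 0 is [[0, 0], [0, 0]] with rank 0, so corank 2. A Groebner basis of the Jacobian ideal J(f) in C{x,y} is {x^2/7 + y^6 - y^2/7, x^3 + y^3, x*y + y^2}; counting standard monomials gives mu = 8. Corank 2; j^3 = y*(x + y)^2 has shape L^2 M (L != M), so D-series; mu = 8 gives D_8.

Type D_8, Milnor number mu = 8.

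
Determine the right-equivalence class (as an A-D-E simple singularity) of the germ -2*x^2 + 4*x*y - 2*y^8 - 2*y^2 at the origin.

The Hessian of f at 0 is [[-4, 4], [4, -4]] with rank 1, so corank 1. A Groebner basis of the Jacobian ideal J(f) in C{x,y} is {y^7, x - y}; counting standard monomials gives mu = 7. Corank 1: A-series; mu = 7 gives A_7.

A_7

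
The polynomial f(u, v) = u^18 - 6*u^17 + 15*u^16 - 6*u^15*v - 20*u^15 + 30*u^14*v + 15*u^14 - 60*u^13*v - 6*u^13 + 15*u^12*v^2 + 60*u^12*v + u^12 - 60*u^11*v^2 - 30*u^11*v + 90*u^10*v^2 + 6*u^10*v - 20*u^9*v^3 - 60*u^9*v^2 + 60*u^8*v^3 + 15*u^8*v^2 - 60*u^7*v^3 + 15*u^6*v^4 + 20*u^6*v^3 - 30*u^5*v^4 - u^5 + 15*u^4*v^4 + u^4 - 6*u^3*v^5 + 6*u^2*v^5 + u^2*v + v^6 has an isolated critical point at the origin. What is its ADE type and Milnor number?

Type D_7, Milnor number mu = 7.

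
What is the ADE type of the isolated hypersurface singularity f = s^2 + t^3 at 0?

The Hessian of f at 0 has rank 1. Corank 1: A-series; mu = 2 gives A_2.

A_2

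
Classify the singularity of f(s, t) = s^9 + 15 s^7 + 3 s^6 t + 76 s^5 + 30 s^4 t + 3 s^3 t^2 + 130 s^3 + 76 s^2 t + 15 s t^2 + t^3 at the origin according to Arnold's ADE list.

The Hessian of f at 0 has rank 0. Corank 2; j^3 = (5*s + t)*(26*s^2 + 10*s*t + t^2) splits into three distinct lines over C (the quadratic factor has nonzero discriminant), so D_4.

D_{4}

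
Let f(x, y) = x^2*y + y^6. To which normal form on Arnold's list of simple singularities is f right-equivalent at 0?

The Hessian of f at 0 has rank 0. Corank 2; j^3 = x^2*y has shape L^2 M (L != M), so D-series; mu = 7 gives D_7.

D_{7}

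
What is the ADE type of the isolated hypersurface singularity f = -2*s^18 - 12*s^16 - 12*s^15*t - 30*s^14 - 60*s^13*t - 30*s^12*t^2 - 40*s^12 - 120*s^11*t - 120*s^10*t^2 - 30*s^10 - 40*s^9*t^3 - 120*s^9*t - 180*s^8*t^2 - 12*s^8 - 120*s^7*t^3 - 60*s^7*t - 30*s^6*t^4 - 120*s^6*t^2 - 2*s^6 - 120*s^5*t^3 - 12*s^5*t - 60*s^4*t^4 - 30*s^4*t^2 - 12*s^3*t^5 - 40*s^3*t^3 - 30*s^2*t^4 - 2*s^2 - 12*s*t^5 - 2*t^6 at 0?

The Hessian of f at 0 has rank 1. Corank 1: A-series; mu = 5 gives A_5.

A_{5}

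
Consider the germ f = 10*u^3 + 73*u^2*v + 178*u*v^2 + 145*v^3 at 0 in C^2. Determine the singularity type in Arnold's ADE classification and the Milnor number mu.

Type D_4, Milnor number mu = 4.

The Hessian of f at 0 has rank 0. Corank 2; j^3 = (2*u + 5*v)*(5*u^2 + 24*u*v + 29*v^2) splits into three distinct lines over C (the quadratic factor has nonzero discriminant), so D_4.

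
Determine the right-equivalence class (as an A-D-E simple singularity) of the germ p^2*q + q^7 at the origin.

D8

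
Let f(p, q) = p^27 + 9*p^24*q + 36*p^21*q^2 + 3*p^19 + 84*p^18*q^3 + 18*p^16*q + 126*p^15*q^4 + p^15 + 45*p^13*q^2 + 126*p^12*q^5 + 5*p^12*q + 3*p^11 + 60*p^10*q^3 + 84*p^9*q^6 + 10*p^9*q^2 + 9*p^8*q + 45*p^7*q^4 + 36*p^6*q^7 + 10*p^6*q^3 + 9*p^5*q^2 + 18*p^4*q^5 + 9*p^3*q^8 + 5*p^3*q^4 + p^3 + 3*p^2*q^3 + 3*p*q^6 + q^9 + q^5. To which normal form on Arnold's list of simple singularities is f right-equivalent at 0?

E_{8}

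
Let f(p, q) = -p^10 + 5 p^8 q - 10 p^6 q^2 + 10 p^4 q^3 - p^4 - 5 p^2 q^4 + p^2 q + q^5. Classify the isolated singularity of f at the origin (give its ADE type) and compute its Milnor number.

The Hessian of f at 0 has rank 0. Corank 2; j^3 = p^2*q has shape L^2 M (L != M), so D-series; mu = 6 gives D_6.

Type D_6, Milnor number mu = 6.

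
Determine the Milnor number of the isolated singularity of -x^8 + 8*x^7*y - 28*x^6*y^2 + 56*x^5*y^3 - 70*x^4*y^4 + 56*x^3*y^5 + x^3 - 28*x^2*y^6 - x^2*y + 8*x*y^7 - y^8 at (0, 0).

The Hessian of f at 0 has rank 0. Corank 2; j^3 = x^2*(x - y) has shape L^2 M (L != M), so D-series; mu = 9 gives D_9.

9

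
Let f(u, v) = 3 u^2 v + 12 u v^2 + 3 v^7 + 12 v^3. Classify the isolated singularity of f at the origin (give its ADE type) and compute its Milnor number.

The Hessian of f at 0 is [[0, 0], [0, 0]] with rank 0, so corank 2. A Groebner basis of the Jacobian ideal J(f) in C{u,v} is {u^2/7 + v^6 - 4*v^2/7, u^3 + 8*v^3, u*v + 2*v^2}; counting standard monomials gives mu = 8. Corank 2; j^3 = 3*v*(u + 2*v)^2 has shape L^2 M (L != M), so D-series; mu = 8 gives D_8.

Type D_{8}, Milnor number mu = 8.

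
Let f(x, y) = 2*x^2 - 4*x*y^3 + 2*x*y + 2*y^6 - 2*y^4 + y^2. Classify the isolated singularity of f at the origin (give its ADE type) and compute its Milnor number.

The Hessian of f at 0 is [[4, 2], [2, 2]] with rank 2, so corank 0. A Groebner basis of the Jacobian ideal J(f) in C{x,y} is {x, y}; counting standard monomials gives mu = 1. Corank 0: nondegenerate Morse point, so A_1.

Type A_1, Milnor number mu = 1.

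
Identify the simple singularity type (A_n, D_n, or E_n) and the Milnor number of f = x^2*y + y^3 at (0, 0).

Type D_4, Milnor number mu = 4.

The Hessian of f at 0 has rank 0. Corank 2; j^3 = y*(x^2 + y^2) splits into three distinct lines over C (the quadratic factor has nonzero discriminant), so D_4.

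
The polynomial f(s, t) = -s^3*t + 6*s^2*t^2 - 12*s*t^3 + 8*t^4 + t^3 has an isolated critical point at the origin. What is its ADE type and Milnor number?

Type E_{7}, Milnor number mu = 7.

The Hessian of f at 0 has rank 0. Corank 2; j^3 = t^3 is a perfect cube, so E-series; the 4-jet and mu = 7 give E_7.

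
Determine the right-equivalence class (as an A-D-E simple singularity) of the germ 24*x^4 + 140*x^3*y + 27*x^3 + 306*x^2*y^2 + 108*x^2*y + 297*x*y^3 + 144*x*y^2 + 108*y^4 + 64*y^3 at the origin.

E_7

The Hessian of f at 0 is [[0, 0], [0, 0]] with rank 0, so corank 2. A Groebner basis of the Jacobian ideal J(f) in C{x,y} is {19683*x^2/4 + 13122*x*y + y^4 + 27*y^3/4 + 8748*y^2, x^3 + 459*x^2 + 1224*x*y + 3*y^3 + 816*y^2, x^2*y - 891*x^2/4 - 594*x*y - 25*y^3/12 - 396*y^2, 81*x^2 + x*y^2 + 216*x*y + 13*y^3/9 + 144*y^2}; counting standard monomials gives mu = 7. Corank 2; j^3 = (3*x + 4*y)^3 is a perfect cube, so E-series; the 4-jet and mu = 7 give E_7.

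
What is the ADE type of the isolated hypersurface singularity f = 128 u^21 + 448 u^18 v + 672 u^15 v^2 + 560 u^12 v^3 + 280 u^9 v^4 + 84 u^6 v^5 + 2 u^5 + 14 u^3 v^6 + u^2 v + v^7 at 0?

The Hessian of f at 0 has rank 0. Corank 2; j^3 = u^2*v has shape L^2 M (L != M), so D-series; mu = 8 gives D_8.

D8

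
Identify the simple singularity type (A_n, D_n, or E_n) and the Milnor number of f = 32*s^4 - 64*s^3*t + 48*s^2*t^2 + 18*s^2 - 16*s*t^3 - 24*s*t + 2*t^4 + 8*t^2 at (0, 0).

Type A_3, Milnor number mu = 3.

The Hessian of f at 0 is [[36, -24], [-24, 16]] with rank 1, so corank 1. A Groebner basis of the Jacobian ideal J(f) in C{s,t} is {t^3, s - 2*t/3}; counting standard monomials gives mu = 3. Corank 1: A-series; mu = 3 gives A_3.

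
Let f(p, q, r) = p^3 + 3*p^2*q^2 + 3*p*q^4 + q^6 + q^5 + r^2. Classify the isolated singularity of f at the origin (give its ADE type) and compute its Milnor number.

Type E_{8}, Milnor number mu = 8.

The Hessian of f at 0 has rank 1. Corank 2; j^3 = p^3 is a perfect cube, so E-series; the 5-jet and mu = 8 give E_8.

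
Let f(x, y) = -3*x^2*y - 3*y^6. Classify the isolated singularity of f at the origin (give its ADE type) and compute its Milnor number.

The Hessian of f at 0 has rank 0. Corank 2; j^3 = -3*x^2*y has shape L^2 M (L != M), so D-series; mu = 7 gives D_7.

Type D_7, Milnor number mu = 7.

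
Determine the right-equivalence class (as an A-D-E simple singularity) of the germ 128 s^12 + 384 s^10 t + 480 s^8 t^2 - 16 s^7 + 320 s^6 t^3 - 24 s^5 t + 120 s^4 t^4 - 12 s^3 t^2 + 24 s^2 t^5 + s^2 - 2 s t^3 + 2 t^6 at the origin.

A_{5}

The Hessian of f at 0 is [[2, 0], [0, 0]] with rank 1, so corank 1. A Groebner basis of the Jacobian ideal J(f) in C{s,t} is {s*t^2, -s + t^3, s^2}; counting standard monomials gives mu = 5. Corank 1: A-series; mu = 5 gives A_5.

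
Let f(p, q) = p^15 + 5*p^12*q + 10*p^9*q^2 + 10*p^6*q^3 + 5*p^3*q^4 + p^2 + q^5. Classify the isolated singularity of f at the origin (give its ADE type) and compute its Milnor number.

Type A_4, Milnor number mu = 4.

The Hessian of f at 0 is [[2, 0], [0, 0]] with rank 1, so corank 1. A Groebner basis of the Jacobian ideal J(f) in C{p,q} is {q^4, p}; counting standard monomials gives mu = 4. Corank 1: A-series; mu = 4 gives A_4.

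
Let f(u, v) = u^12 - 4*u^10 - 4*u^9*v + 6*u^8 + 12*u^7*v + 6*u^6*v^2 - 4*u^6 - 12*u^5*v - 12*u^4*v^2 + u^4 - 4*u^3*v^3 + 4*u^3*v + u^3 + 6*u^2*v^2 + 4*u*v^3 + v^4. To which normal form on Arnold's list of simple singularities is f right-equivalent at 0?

E_{6}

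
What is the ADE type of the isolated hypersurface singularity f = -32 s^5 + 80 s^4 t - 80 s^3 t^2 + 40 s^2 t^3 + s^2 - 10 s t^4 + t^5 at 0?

The Hessian of f at 0 is [[2, 0], [0, 0]] with rank 1, so corank 1. A Groebner basis of the Jacobian ideal J(f) in C{s,t} is {t^4, s}; counting standard monomials gives mu = 4. Corank 1: A-series; mu = 4 gives A_4.

A4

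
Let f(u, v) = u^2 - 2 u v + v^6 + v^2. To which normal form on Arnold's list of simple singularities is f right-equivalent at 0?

The Hessian of f at 0 has rank 1. Corank 1: A-series; mu = 5 gives A_5.

A_5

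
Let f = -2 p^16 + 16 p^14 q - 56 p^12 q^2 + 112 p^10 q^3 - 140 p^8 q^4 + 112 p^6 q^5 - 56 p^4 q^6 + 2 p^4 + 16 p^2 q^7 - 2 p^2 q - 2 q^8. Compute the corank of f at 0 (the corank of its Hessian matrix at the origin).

2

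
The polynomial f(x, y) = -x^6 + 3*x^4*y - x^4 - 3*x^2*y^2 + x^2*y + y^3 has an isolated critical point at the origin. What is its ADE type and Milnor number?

The Hessian of f at 0 is [[0, 0], [0, 0]] with rank 0, so corank 2. A Groebner basis of the Jacobian ideal J(f) in C{x,y} is {y^3, x^2 + 3*y^2, x*y}; counting standard monomials gives mu = 4. Corank 2; j^3 = y*(x^2 + y^2) splits into three distinct lines over C (the quadratic factor has nonzero discriminant), so D_4.

Type D4, Milnor number mu = 4.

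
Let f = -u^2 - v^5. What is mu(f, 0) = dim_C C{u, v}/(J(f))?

The Hessian of f at 0 is [[-2, 0], [0, 0]] with rank 1, so corank 1. A Groebner basis of the Jacobian ideal J(f) in C{u,v} is {v^4, u}; counting standard monomials gives mu = 4. Corank 1: A-series; mu = 4 gives A_4.

4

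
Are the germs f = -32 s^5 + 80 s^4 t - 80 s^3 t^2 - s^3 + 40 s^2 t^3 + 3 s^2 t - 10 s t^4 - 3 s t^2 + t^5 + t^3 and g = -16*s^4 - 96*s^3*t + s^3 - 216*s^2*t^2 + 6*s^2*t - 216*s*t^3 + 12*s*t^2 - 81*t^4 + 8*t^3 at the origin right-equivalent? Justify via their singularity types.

The Hessian of f at 0 has rank 0. Corank 2; j^3 = -(s - t)^3 is a perfect cube, so E-series; the 5-jet and mu = 8 give E_8. The Hessian of g at 0 has rank 0. Corank 2; j^3 = (s + 2*t)^3 is a perfect cube, so E-series; the 4-jet and mu = 6 give E_6. f is E_8 but g is E_6, hence not right-equivalent.

No.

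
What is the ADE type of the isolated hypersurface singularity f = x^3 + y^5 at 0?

The Hessian of f at 0 has rank 0. Corank 2; j^3 = x^3 is a perfect cube, so E-series; the 5-jet and mu = 8 give E_8.

E_8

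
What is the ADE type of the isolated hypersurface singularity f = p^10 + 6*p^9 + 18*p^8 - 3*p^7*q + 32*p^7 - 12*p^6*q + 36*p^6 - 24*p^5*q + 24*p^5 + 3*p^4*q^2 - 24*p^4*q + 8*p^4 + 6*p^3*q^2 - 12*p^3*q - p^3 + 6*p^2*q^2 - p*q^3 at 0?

The Hessian of f at 0 has rank 0. Corank 2; j^3 = -p^3 is a perfect cube, so E-series; the 4-jet and mu = 7 give E_7.

E7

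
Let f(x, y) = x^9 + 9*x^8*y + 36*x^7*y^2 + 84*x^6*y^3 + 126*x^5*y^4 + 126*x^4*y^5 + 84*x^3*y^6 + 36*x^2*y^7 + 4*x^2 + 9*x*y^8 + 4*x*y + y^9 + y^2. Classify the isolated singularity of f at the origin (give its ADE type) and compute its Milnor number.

Type A_8, Milnor number mu = 8.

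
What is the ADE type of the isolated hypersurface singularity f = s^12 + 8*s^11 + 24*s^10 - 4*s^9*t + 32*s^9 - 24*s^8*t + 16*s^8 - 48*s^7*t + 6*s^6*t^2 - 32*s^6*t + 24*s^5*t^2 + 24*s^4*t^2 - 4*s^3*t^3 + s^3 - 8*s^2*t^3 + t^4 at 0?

The Hessian of f at 0 has rank 0. Corank 2; j^3 = s^3 is a perfect cube, so E-series; the 4-jet and mu = 6 give E_6.

E_6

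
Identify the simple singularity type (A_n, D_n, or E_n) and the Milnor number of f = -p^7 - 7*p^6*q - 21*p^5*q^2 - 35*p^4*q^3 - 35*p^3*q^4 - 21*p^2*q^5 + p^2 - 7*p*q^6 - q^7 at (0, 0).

Type A6, Milnor number mu = 6.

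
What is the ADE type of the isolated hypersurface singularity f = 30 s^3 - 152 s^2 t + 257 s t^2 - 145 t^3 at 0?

The Hessian of f at 0 has rank 0. Corank 2; j^3 = (3*s - 5*t)*(10*s^2 - 34*s*t + 29*t^2) splits into three distinct lines over C (the quadratic factor has nonzero discriminant), so D_4.

D_{4}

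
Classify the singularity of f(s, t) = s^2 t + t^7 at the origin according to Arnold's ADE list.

D8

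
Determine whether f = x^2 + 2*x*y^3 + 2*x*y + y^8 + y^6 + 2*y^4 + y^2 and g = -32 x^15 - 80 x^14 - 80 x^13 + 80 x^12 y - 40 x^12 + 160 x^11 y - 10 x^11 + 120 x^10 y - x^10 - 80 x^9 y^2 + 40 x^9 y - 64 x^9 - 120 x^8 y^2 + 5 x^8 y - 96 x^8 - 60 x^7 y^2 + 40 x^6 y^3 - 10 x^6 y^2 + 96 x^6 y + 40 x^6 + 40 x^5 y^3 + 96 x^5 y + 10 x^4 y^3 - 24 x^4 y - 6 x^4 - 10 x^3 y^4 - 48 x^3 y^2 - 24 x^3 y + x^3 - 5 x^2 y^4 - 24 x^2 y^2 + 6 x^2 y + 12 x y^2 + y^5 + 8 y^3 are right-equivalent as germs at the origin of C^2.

The Hessian of f at 0 has rank 1. Corank 1: A-series; mu = 7 gives A_7. The Hessian of g at 0 has rank 0. Corank 2; j^3 = (x + 2*y)^3 is a perfect cube, so E-series; the 5-jet and mu = 8 give E_8. f is A_7 but g is E_8, hence not right-equivalent.

No.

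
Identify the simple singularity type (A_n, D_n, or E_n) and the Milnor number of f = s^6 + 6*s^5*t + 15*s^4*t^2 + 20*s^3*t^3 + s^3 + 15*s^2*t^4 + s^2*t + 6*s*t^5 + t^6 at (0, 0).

Type D_{7}, Milnor number mu = 7.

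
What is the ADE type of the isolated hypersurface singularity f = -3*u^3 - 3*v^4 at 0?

E_{6}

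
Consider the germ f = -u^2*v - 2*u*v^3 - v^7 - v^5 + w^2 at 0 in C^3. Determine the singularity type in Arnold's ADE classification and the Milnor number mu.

The Hessian of f at 0 is [[0, 0, 0], [0, 0, 0], [0, 0, 2]] with rank 1, so corank 2. A Groebner basis of the Jacobian ideal J(f) in C{u,v,w} is {u^2*v^2 + u^2/7 + u*v^2/7, u^3 - u^2/7 - u*v^2/7, u*v + v^3, w}; counting standard monomials gives mu = 8. Corank 2; j^3 = -u^2*v has shape L^2 M (L != M), so D-series; mu = 8 gives D_8.

Type D8, Milnor number mu = 8.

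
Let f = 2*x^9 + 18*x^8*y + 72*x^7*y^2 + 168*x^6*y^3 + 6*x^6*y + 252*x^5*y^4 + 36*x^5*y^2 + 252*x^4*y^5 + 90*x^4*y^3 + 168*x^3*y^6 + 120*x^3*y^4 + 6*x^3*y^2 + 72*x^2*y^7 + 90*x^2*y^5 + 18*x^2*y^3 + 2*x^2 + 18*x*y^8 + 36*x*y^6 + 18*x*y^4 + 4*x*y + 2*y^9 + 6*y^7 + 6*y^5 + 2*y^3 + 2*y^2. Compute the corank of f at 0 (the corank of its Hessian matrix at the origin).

1

Hessian at 0 has rank 1.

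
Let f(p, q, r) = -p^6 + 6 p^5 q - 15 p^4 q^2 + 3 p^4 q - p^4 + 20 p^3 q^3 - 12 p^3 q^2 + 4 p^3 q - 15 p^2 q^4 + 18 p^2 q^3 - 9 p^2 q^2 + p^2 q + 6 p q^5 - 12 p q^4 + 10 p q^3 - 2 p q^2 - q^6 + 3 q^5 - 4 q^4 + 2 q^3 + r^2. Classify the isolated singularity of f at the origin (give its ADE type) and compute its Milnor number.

Type D_4, Milnor number mu = 4.

The Hessian of f at 0 has rank 1. Corank 2; j^3 = q*(p^2 - 2*p*q + 2*q^2) splits into three distinct lines over C (the quadratic factor has nonzero discriminant), so D_4.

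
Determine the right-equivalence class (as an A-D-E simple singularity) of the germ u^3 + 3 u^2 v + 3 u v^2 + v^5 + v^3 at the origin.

E8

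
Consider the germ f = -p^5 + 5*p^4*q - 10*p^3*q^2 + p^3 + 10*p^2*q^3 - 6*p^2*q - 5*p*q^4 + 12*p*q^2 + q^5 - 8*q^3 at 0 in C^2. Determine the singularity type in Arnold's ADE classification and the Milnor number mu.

Type E_{8}, Milnor number mu = 8.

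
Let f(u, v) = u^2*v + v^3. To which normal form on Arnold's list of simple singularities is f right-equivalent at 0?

D_{4}

The Hessian of f at 0 is [[0, 0], [0, 0]] with rank 0, so corank 2. A Groebner basis of the Jacobian ideal J(f) in C{u,v} is {v^3, u^2 + 3*v^2, u*v}; counting standard monomials gives mu = 4. Corank 2; j^3 = v*(u^2 + v^2) splits into three distinct lines over C (the quadratic factor has nonzero discriminant), so D_4.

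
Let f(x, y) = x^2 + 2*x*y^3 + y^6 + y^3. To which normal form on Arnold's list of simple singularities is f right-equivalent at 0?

The Hessian of f at 0 has rank 1. Corank 1: A-series; mu = 2 gives A_2.

A_{2}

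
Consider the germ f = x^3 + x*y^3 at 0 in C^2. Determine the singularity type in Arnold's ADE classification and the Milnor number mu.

Type E_{7}, Milnor number mu = 7.

The Hessian of f at 0 is [[0, 0], [0, 0]] with rank 0, so corank 2. A Groebner basis of the Jacobian ideal J(f) in C{x,y} is {x^3, x*y^2, 3*x^2 + y^3}; counting standard monomials gives mu = 7. Corank 2; j^3 = x^3 is a perfect cube, so E-series; the 4-jet and mu = 7 give E_7.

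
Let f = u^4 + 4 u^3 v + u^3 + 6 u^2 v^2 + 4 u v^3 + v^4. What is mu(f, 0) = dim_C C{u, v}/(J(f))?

6

The Hessian of f at 0 has rank 0. Corank 2; j^3 = u^3 is a perfect cube, so E-series; the 4-jet and mu = 6 give E_6.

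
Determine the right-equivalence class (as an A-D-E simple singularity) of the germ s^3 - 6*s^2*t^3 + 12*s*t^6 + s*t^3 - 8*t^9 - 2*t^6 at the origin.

E_7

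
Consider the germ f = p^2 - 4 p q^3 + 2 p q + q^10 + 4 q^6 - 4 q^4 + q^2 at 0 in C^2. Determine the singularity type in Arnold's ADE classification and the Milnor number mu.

Type A_9, Milnor number mu = 9.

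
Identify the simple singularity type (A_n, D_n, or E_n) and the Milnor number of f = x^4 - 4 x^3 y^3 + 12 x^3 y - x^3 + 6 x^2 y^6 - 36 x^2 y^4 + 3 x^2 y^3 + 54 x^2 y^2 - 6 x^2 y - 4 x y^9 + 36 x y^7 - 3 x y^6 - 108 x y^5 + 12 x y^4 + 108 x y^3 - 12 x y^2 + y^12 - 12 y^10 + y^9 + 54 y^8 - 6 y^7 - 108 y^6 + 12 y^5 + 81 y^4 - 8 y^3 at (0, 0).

Type E_6, Milnor number mu = 6.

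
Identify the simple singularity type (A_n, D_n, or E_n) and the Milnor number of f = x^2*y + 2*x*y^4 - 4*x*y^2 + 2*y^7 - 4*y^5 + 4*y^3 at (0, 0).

The Hessian of f at 0 has rank 0. Corank 2; j^3 = y*(x - 2*y)^2 has shape L^2 M (L != M), so D-series; mu = 8 gives D_8.

Type D_{8}, Milnor number mu = 8.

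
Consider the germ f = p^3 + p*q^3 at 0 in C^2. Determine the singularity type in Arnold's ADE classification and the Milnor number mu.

Type E_{7}, Milnor number mu = 7.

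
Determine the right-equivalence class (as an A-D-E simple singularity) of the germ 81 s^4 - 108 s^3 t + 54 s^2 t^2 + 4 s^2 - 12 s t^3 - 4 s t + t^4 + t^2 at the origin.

The Hessian of f at 0 has rank 1. Corank 1: A-series; mu = 3 gives A_3.

A3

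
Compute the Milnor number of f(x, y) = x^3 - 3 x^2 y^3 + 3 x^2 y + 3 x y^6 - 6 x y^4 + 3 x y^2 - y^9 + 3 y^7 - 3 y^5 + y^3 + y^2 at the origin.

The Hessian of f at 0 has rank 1. Corank 1: A-series; mu = 2 gives A_2.

2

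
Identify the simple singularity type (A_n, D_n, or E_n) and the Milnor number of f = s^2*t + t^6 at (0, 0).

The Hessian of f at 0 is [[0, 0], [0, 0]] with rank 0, so corank 2. A Groebner basis of the Jacobian ideal J(f) in C{s,t} is {s^2/6 + t^5, s^3, s*t}; counting standard monomials gives mu = 7. Corank 2; j^3 = s^2*t has shape L^2 M (L != M), so D-series; mu = 7 gives D_7.

Type D_7, Milnor number mu = 7.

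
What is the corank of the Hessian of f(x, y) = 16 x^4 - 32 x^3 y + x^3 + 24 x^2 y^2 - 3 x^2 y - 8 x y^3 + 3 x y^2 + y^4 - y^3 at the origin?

2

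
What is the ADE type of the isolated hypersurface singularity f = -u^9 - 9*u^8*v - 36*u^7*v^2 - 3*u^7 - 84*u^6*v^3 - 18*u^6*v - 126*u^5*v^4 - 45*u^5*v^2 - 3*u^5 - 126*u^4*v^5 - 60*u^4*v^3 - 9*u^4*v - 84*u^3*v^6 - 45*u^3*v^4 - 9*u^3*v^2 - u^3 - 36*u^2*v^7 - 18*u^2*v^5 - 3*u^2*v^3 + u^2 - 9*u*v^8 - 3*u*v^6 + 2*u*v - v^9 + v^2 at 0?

A_{2}

The Hessian of f at 0 has rank 1. Corank 1: A-series; mu = 2 gives A_2.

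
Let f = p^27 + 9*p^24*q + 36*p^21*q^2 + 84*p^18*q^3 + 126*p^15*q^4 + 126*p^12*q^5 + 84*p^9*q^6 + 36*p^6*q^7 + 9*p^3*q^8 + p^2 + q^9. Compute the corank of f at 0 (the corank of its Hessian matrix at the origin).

Hessian at 0 has rank 1.

1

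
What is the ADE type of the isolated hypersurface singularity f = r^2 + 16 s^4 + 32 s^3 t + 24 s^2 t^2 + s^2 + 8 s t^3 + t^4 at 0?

A_3

The Hessian of f at 0 is [[2, 0, 0], [0, 0, 0], [0, 0, 2]] with rank 2, so corank 1. A Groebner basis of the Jacobian ideal J(f) in C{s,t,r} is {t^3, s, r}; counting standard monomials gives mu = 3. Corank 1: A-series; mu = 3 gives A_3.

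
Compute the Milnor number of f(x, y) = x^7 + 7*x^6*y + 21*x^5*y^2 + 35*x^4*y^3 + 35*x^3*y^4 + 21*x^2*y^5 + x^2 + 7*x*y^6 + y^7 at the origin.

6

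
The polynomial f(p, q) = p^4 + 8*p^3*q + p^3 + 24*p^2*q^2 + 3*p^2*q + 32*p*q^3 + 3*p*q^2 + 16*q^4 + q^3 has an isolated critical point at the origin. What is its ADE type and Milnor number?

Type E_6, Milnor number mu = 6.

The Hessian of f at 0 is [[0, 0], [0, 0]] with rank 0, so corank 2. A Groebner basis of the Jacobian ideal J(f) in C{p,q} is {q^4, p*q^2 + 4*q^3/3, p^2 + 2*p*q + q^2}; counting standard monomials gives mu = 6. Corank 2; j^3 = (p + q)^3 is a perfect cube, so E-series; the 4-jet and mu = 6 give E_6.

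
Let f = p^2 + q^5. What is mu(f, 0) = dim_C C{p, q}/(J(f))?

The Hessian of f at 0 has rank 1. Corank 1: A-series; mu = 4 gives A_4.

4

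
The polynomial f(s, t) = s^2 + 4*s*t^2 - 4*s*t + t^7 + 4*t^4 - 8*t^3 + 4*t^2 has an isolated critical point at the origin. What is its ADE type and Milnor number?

Type A6, Milnor number mu = 6.

The Hessian of f at 0 is [[2, -4], [-4, 8]] with rank 1, so corank 1. A Groebner basis of the Jacobian ideal J(f) in C{s,t} is {s^3 - 6*s^2*t - 6*s^2 + 16*s*t + 4*s - 8*t, s/2 + t^2 - t}; counting standard monomials gives mu = 6. Corank 1: A-series; mu = 6 gives A_6.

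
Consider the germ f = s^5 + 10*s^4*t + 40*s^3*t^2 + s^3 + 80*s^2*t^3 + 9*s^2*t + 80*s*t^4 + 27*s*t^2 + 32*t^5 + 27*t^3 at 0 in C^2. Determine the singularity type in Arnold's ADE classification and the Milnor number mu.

The Hessian of f at 0 has rank 0. Corank 2; j^3 = (s + 3*t)^3 is a perfect cube, so E-series; the 5-jet and mu = 8 give E_8.

Type E8, Milnor number mu = 8.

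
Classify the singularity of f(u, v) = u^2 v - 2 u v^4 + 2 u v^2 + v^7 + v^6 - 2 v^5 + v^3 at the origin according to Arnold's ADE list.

The Hessian of f at 0 has rank 0. Corank 2; j^3 = v*(u + v)^2 has shape L^2 M (L != M), so D-series; mu = 7 gives D_7.

D_{7}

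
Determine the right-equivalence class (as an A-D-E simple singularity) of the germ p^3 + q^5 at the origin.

E_{8}

The Hessian of f at 0 has rank 0. Corank 2; j^3 = p^3 is a perfect cube, so E-series; the 5-jet and mu = 8 give E_8.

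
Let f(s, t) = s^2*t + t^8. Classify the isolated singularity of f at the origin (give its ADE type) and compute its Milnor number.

Type D9, Milnor number mu = 9.

The Hessian of f at 0 is [[0, 0], [0, 0]] with rank 0, so corank 2. A Groebner basis of the Jacobian ideal J(f) in C{s,t} is {s^2/8 + t^7, s^3, s*t}; counting standard monomials gives mu = 9. Corank 2; j^3 = s^2*t has shape L^2 M (L != M), so D-series; mu = 9 gives D_9.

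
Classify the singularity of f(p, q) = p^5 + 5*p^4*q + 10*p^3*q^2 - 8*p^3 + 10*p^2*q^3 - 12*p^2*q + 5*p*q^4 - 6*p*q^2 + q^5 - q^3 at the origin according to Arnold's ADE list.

The Hessian of f at 0 is [[0, 0], [0, 0]] with rank 0, so corank 2. A Groebner basis of the Jacobian ideal J(f) in C{p,q} is {q^5, p*q^3 + 5*q^4/8, p^2 + p*q + q^2/4}; counting standard monomials gives mu = 8. Corank 2; j^3 = -(2*p + q)^3 is a perfect cube, so E-series; the 5-jet and mu = 8 give E_8.

E_8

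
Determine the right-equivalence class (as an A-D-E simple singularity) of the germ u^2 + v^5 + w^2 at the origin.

The Hessian of f at 0 has rank 2. Corank 1: A-series; mu = 4 gives A_4.

A_4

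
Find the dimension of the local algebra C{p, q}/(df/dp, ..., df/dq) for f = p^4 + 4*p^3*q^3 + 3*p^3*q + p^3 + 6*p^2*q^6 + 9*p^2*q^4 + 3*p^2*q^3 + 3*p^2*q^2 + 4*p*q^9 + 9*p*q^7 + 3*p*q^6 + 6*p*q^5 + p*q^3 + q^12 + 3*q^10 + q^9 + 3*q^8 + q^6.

The Hessian of f at 0 has rank 0. Corank 2; j^3 = p^3 is a perfect cube, so E-series; the 4-jet and mu = 7 give E_7.

7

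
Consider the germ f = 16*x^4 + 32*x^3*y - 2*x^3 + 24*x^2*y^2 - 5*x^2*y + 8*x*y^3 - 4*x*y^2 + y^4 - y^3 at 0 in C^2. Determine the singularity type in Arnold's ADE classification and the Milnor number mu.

Type D5, Milnor number mu = 5.

The Hessian of f at 0 has rank 0. Corank 2; j^3 = -(x + y)^2*(2*x + y) has shape L^2 M (L != M), so D-series; mu = 5 gives D_5.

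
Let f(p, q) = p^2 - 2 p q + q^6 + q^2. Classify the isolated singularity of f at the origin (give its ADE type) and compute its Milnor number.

Type A5, Milnor number mu = 5.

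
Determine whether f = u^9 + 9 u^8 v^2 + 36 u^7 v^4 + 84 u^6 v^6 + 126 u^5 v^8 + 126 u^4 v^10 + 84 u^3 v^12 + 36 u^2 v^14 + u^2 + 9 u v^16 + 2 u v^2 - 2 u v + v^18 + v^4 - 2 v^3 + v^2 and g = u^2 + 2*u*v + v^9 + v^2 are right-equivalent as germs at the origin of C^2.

The Hessian of f at 0 has rank 1. Corank 1: A-series; mu = 8 gives A_8. The Hessian of g at 0 has rank 1. Corank 1: A-series; mu = 8 gives A_8. Both have type A_8, hence right-equivalent.

Yes.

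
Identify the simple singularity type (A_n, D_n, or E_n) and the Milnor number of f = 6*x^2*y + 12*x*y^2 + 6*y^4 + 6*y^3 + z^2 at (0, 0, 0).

The Hessian of f at 0 has rank 1. Corank 2; j^3 = 6*y*(x + y)^2 has shape L^2 M (L != M), so D-series; mu = 5 gives D_5.

Type D_{5}, Milnor number mu = 5.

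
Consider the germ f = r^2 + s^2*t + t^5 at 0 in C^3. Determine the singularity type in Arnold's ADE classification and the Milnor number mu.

The Hessian of f at 0 has rank 1. Corank 2; j^3 = s^2*t has shape L^2 M (L != M), so D-series; mu = 6 gives D_6.

Type D6, Milnor number mu = 6.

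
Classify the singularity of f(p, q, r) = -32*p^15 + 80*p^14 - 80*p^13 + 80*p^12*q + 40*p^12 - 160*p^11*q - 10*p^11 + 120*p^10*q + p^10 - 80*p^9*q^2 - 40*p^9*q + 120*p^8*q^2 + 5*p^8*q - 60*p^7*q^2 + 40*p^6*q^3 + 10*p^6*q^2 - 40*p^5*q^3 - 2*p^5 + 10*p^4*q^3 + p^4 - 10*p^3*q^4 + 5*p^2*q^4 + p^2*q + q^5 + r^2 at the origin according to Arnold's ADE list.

The Hessian of f at 0 has rank 1. Corank 2; j^3 = p^2*q has shape L^2 M (L != M), so D-series; mu = 6 gives D_6.

D_{6}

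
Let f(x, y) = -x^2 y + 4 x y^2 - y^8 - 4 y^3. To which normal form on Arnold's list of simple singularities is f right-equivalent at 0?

D_{9}

The Hessian of f at 0 has rank 0. Corank 2; j^3 = -y*(x - 2*y)^2 has shape L^2 M (L != M), so D-series; mu = 9 gives D_9.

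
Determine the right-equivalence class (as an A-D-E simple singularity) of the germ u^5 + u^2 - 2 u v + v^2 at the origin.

A4

The Hessian of f at 0 has rank 1. Corank 1: A-series; mu = 4 gives A_4.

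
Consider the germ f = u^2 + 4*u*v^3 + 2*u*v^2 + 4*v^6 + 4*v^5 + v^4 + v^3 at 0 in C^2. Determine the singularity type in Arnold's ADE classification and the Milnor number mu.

Type A_{2}, Milnor number mu = 2.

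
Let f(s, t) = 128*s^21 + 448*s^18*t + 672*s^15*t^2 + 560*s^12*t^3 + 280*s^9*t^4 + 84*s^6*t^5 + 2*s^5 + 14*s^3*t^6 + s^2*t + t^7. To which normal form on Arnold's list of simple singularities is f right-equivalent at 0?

D_8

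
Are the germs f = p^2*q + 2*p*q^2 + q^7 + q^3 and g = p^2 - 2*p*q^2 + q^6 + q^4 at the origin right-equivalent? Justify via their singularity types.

The Hessian of f at 0 is [[0, 0], [0, 0]] with rank 0, so corank 2. A Groebner basis of the Jacobian ideal J(f) in C{p,q} is {p^2/7 + q^6 - q^2/7, p^3 + q^3, p*q + q^2}; counting standard monomials gives mu = 8. Corank 2; j^3 = q*(p + q)^2 has shape L^2 M (L != M), so D-series; mu = 8 gives D_8. The Hessian of g at 0 is [[2, 0], [0, 0]] with rank 1, so corank 1. A Groebner basis of the Jacobian ideal J(g) in C{p,q} is {p^3, p^2*q, -p + q^2}; counting standard monomials gives mu = 5. Corank 1: A-series; mu = 5 gives A_5. f is D_8 but g is A_5, hence not right-equivalent.

No.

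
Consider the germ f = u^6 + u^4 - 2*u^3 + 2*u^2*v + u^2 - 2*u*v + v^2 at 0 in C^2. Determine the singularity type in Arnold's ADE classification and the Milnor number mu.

The Hessian of f at 0 is [[2, -2], [-2, 2]] with rank 1, so corank 1. A Groebner basis of the Jacobian ideal J(f) in C{u,v} is {u*v^2 - 3*u*v + u + 2*v^2 - v, -5*u*v + 2*u + v^3 + 3*v^2 - 2*v, u^2 - u + v}; counting standard monomials gives mu = 5. Corank 1: A-series; mu = 5 gives A_5.

Type A5, Milnor number mu = 5.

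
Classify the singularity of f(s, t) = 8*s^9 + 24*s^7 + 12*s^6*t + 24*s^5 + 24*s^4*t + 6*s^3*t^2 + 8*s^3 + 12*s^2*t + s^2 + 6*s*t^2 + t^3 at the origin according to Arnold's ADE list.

A_{2}

The Hessian of f at 0 has rank 1. Corank 1: A-series; mu = 2 gives A_2.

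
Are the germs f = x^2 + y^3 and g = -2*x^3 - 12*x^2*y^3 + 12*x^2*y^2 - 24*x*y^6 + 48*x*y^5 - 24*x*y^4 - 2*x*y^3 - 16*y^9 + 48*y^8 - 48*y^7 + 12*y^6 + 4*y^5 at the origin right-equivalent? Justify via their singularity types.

No.

The Hessian of f at 0 is [[2, 0], [0, 0]] with rank 1, so corank 1. A Groebner basis of the Jacobian ideal J(f) in C{x,y} is {y^2, x}; counting standard monomials gives mu = 2. Corank 1: A-series; mu = 2 gives A_2. The Hessian of g at 0 is [[0, 0], [0, 0]] with rank 0, so corank 2. A Groebner basis of the Jacobian ideal J(g) in C{x,y} is {-x^2/4 + y^4 - y^3/12, x^3, x^2*y + x^2/12 + y^3/36, -x^2/2 + x*y^2 - y^3/6}; counting standard monomials gives mu = 7. Corank 2; j^3 = -2*x^3 is a perfect cube, so E-series; the 4-jet and mu = 7 give E_7. f is A_2 but g is E_7, hence not right-equivalent.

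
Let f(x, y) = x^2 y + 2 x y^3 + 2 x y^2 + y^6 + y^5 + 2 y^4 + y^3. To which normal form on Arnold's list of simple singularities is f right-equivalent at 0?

D_7

The Hessian of f at 0 is [[0, 0], [0, 0]] with rank 0, so corank 2. A Groebner basis of the Jacobian ideal J(f) in C{x,y} is {x^3 - x^2/2 - 7*x*y^2/2 + 3*x*y/2 + 2*y^2, x^2*y + x^2/6 + 13*x*y^2/6 - 5*x*y/6 - y^2, x*y + y^3 + y^2}; counting standard monomials gives mu = 7. Corank 2; j^3 = y*(x + y)^2 has shape L^2 M (L != M), so D-series; mu = 7 gives D_7.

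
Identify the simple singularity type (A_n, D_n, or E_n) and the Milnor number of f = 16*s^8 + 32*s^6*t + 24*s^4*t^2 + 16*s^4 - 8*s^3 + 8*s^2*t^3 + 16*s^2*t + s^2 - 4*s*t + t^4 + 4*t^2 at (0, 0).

The Hessian of f at 0 is [[2, -4], [-4, 8]] with rank 1, so corank 1. A Groebner basis of the Jacobian ideal J(f) in C{s,t} is {s^2 - s/4 + t/2, s*t - s/8 + t/4, -s/16 + t^2 + t/8}; counting standard monomials gives mu = 3. Corank 1: A-series; mu = 3 gives A_3.

Type A_3, Milnor number mu = 3.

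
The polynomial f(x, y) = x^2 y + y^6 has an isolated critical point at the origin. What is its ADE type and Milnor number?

Type D7, Milnor number mu = 7.

The Hessian of f at 0 is [[0, 0], [0, 0]] with rank 0, so corank 2. A Groebner basis of the Jacobian ideal J(f) in C{x,y} is {x^2/6 + y^5, x^3, x*y}; counting standard monomials gives mu = 7. Corank 2; j^3 = x^2*y has shape L^2 M (L != M), so D-series; mu = 7 gives D_7.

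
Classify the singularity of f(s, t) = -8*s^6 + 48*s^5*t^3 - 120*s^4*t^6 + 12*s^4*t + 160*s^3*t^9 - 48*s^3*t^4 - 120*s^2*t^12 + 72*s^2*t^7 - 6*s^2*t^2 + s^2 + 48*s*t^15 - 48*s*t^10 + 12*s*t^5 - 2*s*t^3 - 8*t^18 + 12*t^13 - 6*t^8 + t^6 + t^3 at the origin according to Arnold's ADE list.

A_{2}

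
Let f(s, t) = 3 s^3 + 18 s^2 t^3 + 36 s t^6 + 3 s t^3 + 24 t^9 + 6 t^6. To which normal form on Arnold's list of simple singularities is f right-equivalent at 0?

E_7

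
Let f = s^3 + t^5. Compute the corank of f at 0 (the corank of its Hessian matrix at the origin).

Hessian at 0 has rank 0.

2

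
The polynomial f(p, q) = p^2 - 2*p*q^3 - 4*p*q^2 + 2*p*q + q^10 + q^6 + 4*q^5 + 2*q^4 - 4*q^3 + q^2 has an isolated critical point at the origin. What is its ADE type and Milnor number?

Type A_9, Milnor number mu = 9.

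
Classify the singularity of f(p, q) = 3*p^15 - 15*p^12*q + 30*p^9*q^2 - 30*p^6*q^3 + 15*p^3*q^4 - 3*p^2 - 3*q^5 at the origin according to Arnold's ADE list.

The Hessian of f at 0 has rank 1. Corank 1: A-series; mu = 4 gives A_4.

A_{4}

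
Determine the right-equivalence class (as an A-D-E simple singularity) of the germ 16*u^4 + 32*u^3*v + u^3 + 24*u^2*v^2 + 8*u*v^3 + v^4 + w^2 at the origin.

E_{6}

The Hessian of f at 0 is [[0, 0, 0], [0, 0, 0], [0, 0, 2]] with rank 1, so corank 2. A Groebner basis of the Jacobian ideal J(f) in C{u,v,w} is {v^4, u*v^2 + v^3/6, u^2, w}; counting standard monomials gives mu = 6. Corank 2; j^3 = u^3 is a perfect cube, so E-series; the 4-jet and mu = 6 give E_6.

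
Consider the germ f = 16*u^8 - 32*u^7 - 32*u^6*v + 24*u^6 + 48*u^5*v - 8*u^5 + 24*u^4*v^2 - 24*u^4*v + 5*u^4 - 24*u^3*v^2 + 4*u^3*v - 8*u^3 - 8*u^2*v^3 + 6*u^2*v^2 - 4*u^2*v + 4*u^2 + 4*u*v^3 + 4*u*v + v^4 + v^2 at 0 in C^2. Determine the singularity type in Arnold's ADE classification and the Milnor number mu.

Type A_3, Milnor number mu = 3.

The Hessian of f at 0 has rank 1. Corank 1: A-series; mu = 3 gives A_3.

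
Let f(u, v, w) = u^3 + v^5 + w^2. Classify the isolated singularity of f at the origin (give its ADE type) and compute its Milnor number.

Type E_8, Milnor number mu = 8.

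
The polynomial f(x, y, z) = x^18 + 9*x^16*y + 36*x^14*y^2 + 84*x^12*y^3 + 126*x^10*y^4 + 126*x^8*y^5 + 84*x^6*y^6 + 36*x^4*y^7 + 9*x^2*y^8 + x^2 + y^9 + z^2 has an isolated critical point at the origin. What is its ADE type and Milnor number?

The Hessian of f at 0 has rank 2. Corank 1: A-series; mu = 8 gives A_8.

Type A_8, Milnor number mu = 8.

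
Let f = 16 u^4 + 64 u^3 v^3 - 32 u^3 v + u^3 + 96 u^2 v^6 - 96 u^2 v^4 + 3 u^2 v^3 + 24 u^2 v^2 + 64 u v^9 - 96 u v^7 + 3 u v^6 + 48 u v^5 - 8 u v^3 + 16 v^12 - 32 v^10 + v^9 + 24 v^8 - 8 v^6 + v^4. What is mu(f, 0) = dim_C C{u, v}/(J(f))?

The Hessian of f at 0 has rank 0. Corank 2; j^3 = u^3 is a perfect cube, so E-series; the 4-jet and mu = 6 give E_6.

6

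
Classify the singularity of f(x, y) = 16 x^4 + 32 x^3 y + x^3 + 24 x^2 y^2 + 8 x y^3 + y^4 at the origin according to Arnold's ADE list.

E6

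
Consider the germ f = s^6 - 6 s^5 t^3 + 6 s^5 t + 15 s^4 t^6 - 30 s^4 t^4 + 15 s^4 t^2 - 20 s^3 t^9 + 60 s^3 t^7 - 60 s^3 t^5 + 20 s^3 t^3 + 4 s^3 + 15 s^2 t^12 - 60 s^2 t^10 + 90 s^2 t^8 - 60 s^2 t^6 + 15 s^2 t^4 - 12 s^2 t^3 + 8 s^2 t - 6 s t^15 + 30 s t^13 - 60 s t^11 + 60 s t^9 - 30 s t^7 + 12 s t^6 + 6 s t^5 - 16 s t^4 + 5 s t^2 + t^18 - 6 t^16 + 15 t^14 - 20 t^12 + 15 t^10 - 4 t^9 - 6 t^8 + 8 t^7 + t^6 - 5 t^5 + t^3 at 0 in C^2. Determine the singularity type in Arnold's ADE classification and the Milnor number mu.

Type D_7, Milnor number mu = 7.

The Hessian of f at 0 has rank 0. Corank 2; j^3 = (s + t)*(2*s + t)^2 has shape L^2 M (L != M), so D-series; mu = 7 gives D_7.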